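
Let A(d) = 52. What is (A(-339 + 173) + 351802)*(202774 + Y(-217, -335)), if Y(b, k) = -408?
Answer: 71203286564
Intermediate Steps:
(A(-339 + 173) + 351802)*(202774 + Y(-217, -335)) = (52 + 351802)*(202774 - 408) = 351854*202366 = 71203286564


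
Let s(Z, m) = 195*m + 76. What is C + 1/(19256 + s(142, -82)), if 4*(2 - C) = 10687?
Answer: -17844607/6684 ≈ -2669.8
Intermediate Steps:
s(Z, m) = 76 + 195*m
C = -10679/4 (C = 2 - ¼*10687 = 2 - 10687/4 = -10679/4 ≈ -2669.8)
C + 1/(19256 + s(142, -82)) = -10679/4 + 1/(19256 + (76 + 195*(-82))) = -10679/4 + 1/(19256 + (76 - 15990)) = -10679/4 + 1/(19256 - 15914) = -10679/4 + 1/3342 = -17844607/6684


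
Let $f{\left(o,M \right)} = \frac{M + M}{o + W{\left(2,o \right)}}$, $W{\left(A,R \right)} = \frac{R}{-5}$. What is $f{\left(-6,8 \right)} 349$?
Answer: $- \frac{3490}{3} \approx -1163.3$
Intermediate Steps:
$W{\left(A,R \right)} = - \frac{R}{5}$ ($W{\left(A,R \right)} = R \left(- \frac{1}{5}\right) = - \frac{R}{5}$)
$f{\left(o,M \right)} = \frac{5 M}{2 o}$ ($f{\left(o,M \right)} = \frac{M + M}{o - \frac{o}{5}} = \frac{2 M}{\frac{4}{5} o} = 2 M \frac{5}{4 o} = \frac{5 M}{2 o}$)
$f{\left(-6,8 \right)} 349 = \frac{5}{2} \cdot 8 \frac{1}{-6} \cdot 349 = \frac{5}{2} \cdot 8 \left(- \frac{1}{6}\right) 349 = \left(- \frac{10}{3}\right) 349 = - \frac{3490}{3}$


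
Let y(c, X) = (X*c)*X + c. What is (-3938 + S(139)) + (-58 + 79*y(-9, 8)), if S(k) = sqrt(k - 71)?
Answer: -50211 + 2*sqrt(17) ≈ -50203.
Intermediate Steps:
y(c, X) = c + c*X**2 (y(c, X) = c*X**2 + c = c + c*X**2)
S(k) = sqrt(-71 + k)
(-3938 + S(139)) + (-58 + 79*y(-9, 8)) = (-3938 + sqrt(-71 + 139)) + (-58 + 79*(-9*(1 + 8**2))) = (-3938 + sqrt(68)) + (-58 + 79*(-9*(1 + 64))) = (-3938 + 2*sqrt(17)) + (-58 + 79*(-9*65)) = (-3938 + 2*sqrt(17)) + (-58 + 79*(-585)) = (-3938 + 2*sqrt(17)) + (-58 - 46215) = (-3938 + 2*sqrt(17)) - 46273 = -50211 + 2*sqrt(17)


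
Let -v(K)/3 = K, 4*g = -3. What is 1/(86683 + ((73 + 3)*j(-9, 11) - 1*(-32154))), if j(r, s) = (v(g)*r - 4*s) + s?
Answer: 1/114790 ≈ 8.7116e-6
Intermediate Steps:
g = -3/4 (g = (1/4)*(-3) = -3/4 ≈ -0.75000)
v(K) = -3*K
j(r, s) = -3*s + 9*r/4 (j(r, s) = ((-3*(-3/4))*r - 4*s) + s = (9*r/4 - 4*s) + s = (-4*s + 9*r/4) + s = -3*s + 9*r/4)
1/(86683 + ((73 + 3)*j(-9, 11) - 1*(-32154))) = 1/(86683 + ((73 + 3)*(-3*11 + (9/4)*(-9)) - 1*(-32154))) = 1/(86683 + (76*(-33 - 81/4) + 32154)) = 1/(86683 + (76*(-213/4) + 32154)) = 1/(86683 + (-4047 + 32154)) = 1/(86683 + 28107) = 1/114790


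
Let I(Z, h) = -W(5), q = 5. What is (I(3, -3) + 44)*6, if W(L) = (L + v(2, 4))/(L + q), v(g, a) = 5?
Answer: 258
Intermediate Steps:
W(L) = 1 (W(L) = (L + 5)/(L + 5) = (5 + L)/(5 + L) = 1)
I(Z, h) = -1 (I(Z, h) = -1*1 = -1)
(I(3, -3) + 44)*6 = (-1 + 44)*6 = 43*6 = 258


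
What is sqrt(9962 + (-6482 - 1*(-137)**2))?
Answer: I*sqrt(15289) ≈ 123.65*I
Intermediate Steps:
sqrt(9962 + (-6482 - 1*(-137)**2)) = sqrt(9962 + (-6482 - 1*18769)) = sqrt(9962 + (-6482 - 18769)) = sqrt(9962 - 25251) = sqrt(-15289) = I*sqrt(15289)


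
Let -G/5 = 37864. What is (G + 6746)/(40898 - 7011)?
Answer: -26082/4841 ≈ -5.3877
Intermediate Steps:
G = -189320 (G = -5*37864 = -189320)
(G + 6746)/(40898 - 7011) = (-189320 + 6746)/(40898 - 7011) = -182574/33887 = -182574*1/33887 = -26082/4841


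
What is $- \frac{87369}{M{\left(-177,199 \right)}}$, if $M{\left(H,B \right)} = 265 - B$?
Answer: $- \frac{29123}{22} \approx -1323.8$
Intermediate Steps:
$- \frac{87369}{M{\left(-177,199 \right)}} = - \frac{87369}{265 - 199} = - \frac{87369}{66} = \left(-87369\right) \frac{1}{66} = - \frac{29123}{22}$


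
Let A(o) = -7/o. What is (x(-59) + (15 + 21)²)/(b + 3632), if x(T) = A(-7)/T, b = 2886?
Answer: 76463/384562 ≈ 0.19883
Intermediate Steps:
x(T) = 1/T (x(T) = (-7/(-7))/T = (-7*(-⅐))/T = 1/T)
(x(-59) + (15 + 21)²)/(b + 3632) = (1/(-59) + (15 + 21)²)/(2886 + 3632) = (-1/59 + 36²)/6518 = (-1/59 + 1296)*(1/6518) = (76463/59)*(1/6518) = 76463/384562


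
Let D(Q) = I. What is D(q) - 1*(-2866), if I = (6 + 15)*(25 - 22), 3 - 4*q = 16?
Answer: 2929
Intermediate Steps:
q = -13/4 (q = ¾ - ¼*16 = ¾ - 4 = -13/4 ≈ -3.2500)
I = 63 (I = 21*3 = 63)
D(Q) = 63
D(q) - 1*(-2866) = 63 - 1*(-2866) = 63 + 2866 = 2929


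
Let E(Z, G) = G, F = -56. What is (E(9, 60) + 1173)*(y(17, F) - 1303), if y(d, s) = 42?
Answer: -1554813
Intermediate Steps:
(E(9, 60) + 1173)*(y(17, F) - 1303) = (60 + 1173)*(42 - 1303) = 1233*(-1261) = -1554813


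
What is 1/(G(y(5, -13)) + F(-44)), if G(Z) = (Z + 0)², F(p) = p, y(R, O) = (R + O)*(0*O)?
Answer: -1/44 ≈ -0.022727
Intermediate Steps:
y(R, O) = 0 (y(R, O) = (O + R)*0 = 0)
G(Z) = Z²
1/(G(y(5, -13)) + F(-44)) = 1/(0² - 44) = 1/(0 - 44) = 1/(-44) = -1/44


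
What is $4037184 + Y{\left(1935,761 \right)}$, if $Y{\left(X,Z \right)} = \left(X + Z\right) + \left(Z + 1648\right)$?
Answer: $4042289$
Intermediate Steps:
$Y{\left(X,Z \right)} = 1648 + X + 2 Z$ ($Y{\left(X,Z \right)} = \left(X + Z\right) + \left(1648 + Z\right) = 1648 + X + 2 Z$)
$4037184 + Y{\left(1935,761 \right)} = 4037184 + \left(1648 + 1935 + 2 \cdot 761\right) = 4037184 + \left(1648 + 1935 + 1522\right) = 4037184 + 5105 = 4042289$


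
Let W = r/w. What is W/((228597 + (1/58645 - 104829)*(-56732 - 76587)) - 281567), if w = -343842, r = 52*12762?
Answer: -3243185790/23484456464380222141 ≈ -1.3810e-10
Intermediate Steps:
r = 663624
W = -110604/57307 (W = 663624/(-343842) = 663624*(-1/343842) = -110604/57307 ≈ -1.9300)
W/((228597 + (1/58645 - 104829)*(-56732 - 76587)) - 281567) = -110604/(57307*((228597 + (1/58645 - 104829)*(-56732 - 76587)) - 281567)) = -110604/(57307*((228597 + (1/58645 - 104829)*(-133319)) - 281567)) = -110604/(57307*((228597 - 6147696704/58645*(-133319)) - 281567)) = -110604/(57307*((228597 + 819604776880576/58645) - 281567)) = -110604/(57307*(819618182951641/58645 - 281567)) = -110604/(57307*819601670454926/58645) = -110604/57307*58645/819601670454926 = -3243185790/23484456464380222141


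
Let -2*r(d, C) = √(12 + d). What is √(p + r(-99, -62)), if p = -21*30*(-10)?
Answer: √(25200 - 2*I*√87)/2 ≈ 79.373 - 0.029378*I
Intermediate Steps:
p = 6300 (p = -630*(-10) = 6300)
r(d, C) = -√(12 + d)/2
√(p + r(-99, -62)) = √(6300 - √(12 - 99)/2) = √(6300 - I*√87/2)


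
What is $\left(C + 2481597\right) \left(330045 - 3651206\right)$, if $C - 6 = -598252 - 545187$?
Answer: $-4444258088404$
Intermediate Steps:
$C = -1143433$ ($C = 6 - 1143439 = -1143433$)
$\left(C + 2481597\right) \left(330045 - 3651206\right) = \left(-1143433 + 2481597\right) \left(330045 - 3651206\right) = 1338164 \left(-3321161\right) = -4444258088404$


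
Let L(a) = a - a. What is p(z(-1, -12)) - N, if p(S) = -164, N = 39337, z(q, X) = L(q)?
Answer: -39501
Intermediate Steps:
L(a) = 0
z(q, X) = 0
p(z(-1, -12)) - N = -164 - 1*39337 = -164 - 39337 = -39501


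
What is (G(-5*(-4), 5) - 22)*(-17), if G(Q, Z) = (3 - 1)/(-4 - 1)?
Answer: 1904/5 ≈ 380.80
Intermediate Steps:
G(Q, Z) = -2/5 (G(Q, Z) = 2/(-5) = 2*(-1/5) = -2/5)
(G(-5*(-4), 5) - 22)*(-17) = (-2/5 - 22)*(-17) = -112/5*(-17) = 1904/5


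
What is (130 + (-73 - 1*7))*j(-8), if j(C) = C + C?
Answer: -800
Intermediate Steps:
j(C) = 2*C
(130 + (-73 - 1*7))*j(-8) = (130 + (-73 - 1*7))*(2*(-8)) = (130 + (-73 - 7))*(-16) = (130 - 80)*(-16) = 50*(-16) = -800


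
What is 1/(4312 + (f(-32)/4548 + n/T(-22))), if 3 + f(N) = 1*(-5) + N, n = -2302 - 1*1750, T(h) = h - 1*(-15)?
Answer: 7959/38926262 ≈ 0.00020446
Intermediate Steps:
T(h) = 15 + h (T(h) = h + 15 = 15 + h)
n = -4052 (n = -2302 - 1750 = -4052)
f(N) = -8 + N (f(N) = -3 + (1*(-5) + N) = -3 + (-5 + N) = -8 + N)
1/(4312 + (f(-32)/4548 + n/T(-22))) = 1/(4312 + ((-8 - 32)/4548 - 4052/(15 - 22))) = 1/(4312 + (-40*1/4548 - 4052/(-7))) = 1/(4312 + (-10/1137 - 4052*(-1/7))) = 1/(4312 + (-10/1137 + 4052/7)) = 1/(4312 + 4607054/7959) = 1/(38926262/7959) = 7959/38926262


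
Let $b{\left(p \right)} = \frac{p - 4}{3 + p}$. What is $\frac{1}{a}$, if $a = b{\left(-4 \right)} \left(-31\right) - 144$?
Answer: $- \frac{1}{392} \approx -0.002551$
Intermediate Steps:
$b{\left(p \right)} = \frac{-4 + p}{3 + p}$
$a = -392$ ($a = \frac{-4 - 4}{3 - 4} \left(-31\right) - 144 = \frac{1}{-1} \left(-8\right) \left(-31\right) - 144 = \left(-1\right) \left(-8\right) \left(-31\right) - 144 = 8 \left(-31\right) - 144 = -248 - 144 = -392$)
$\frac{1}{a} = \frac{1}{-392} = - \frac{1}{392}$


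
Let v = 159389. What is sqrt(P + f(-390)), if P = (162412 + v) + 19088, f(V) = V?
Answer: sqrt(340499) ≈ 583.52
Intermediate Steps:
P = 340889 (P = (162412 + 159389) + 19088 = 321801 + 19088 = 340889)
sqrt(P + f(-390)) = sqrt(340889 - 390) = sqrt(340499)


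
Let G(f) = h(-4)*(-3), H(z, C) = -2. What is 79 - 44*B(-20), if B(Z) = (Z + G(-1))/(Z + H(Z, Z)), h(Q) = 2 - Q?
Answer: 3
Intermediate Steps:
G(f) = -18 (G(f) = (2 - 1*(-4))*(-3) = (2 + 4)*(-3) = 6*(-3) = -18)
B(Z) = (-18 + Z)/(-2 + Z) (B(Z) = (Z - 18)/(Z - 2) = (-18 + Z)/(-2 + Z))
79 - 44*B(-20) = 79 - 44*(-18 - 20)/(-2 - 20) = 79 - 44*(-38)/(-22) = 79 - (-2)*(-38) = 79 - 44*19/11 = 79 - 76 = 3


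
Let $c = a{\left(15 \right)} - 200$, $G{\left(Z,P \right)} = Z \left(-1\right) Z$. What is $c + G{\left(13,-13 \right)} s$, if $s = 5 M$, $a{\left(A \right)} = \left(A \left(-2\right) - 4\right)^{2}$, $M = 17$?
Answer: $-13409$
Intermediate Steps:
$a{\left(A \right)} = \left(-4 - 2 A\right)^{2}$ ($a{\left(A \right)} = \left(- 2 A - 4\right)^{2} = \left(-4 - 2 A\right)^{2}$)
$G{\left(Z,P \right)} = - Z^{2}$ ($G{\left(Z,P \right)} = - Z Z = - Z^{2}$)
$s = 85$ ($s = 5 \cdot 17 = 85$)
$c = 956$ ($c = 4 \left(2 + 15\right)^{2} - 200 = 4 \cdot 17^{2} - 200 = 4 \cdot 289 - 200 = 1156 - 200 = 956$)
$c + G{\left(13,-13 \right)} s = 956 + - 13^{2} \cdot 85 = 956 + \left(-1\right) 169 \cdot 85 = 956 - 14365 = -13409$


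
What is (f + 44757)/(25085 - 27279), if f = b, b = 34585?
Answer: -39671/1097 ≈ -36.163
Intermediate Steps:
f = 34585
(f + 44757)/(25085 - 27279) = (34585 + 44757)/(25085 - 27279) = 79342/(-2194) = 79342*(-1/2194) = -39671/1097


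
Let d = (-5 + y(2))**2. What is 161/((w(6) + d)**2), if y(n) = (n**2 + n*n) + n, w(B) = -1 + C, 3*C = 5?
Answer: 207/847 ≈ 0.24439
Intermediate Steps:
C = 5/3 (C = (1/3)*5 = 5/3 ≈ 1.6667)
w(B) = 2/3 (w(B) = -1 + 5/3 = 2/3)
y(n) = n + 2*n**2 (y(n) = (n**2 + n**2) + n = 2*n**2 + n = n + 2*n**2)
d = 25 (d = (-5 + 2*(1 + 2*2))**2 = (-5 + 2*(1 + 4))**2 = (-5 + 2*5)**2 = (-5 + 10)**2 = 5**2 = 25)
161/((w(6) + d)**2) = 161/((2/3 + 25)**2) = 161/((77/3)**2) = 161/(5929/9) = 161*(9/5929) = 207/847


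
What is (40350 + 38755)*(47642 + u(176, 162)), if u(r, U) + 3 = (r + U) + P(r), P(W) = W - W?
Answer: 3795220585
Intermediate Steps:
P(W) = 0
u(r, U) = -3 + U + r (u(r, U) = -3 + ((r + U) + 0) = -3 + ((U + r) + 0) = -3 + (U + r) = -3 + U + r)
(40350 + 38755)*(47642 + u(176, 162)) = (40350 + 38755)*(47642 + (-3 + 162 + 176)) = 79105*(47642 + 335) = 79105*47977 = 3795220585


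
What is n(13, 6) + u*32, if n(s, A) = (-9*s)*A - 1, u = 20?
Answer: -63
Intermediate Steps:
n(s, A) = -1 - 9*A*s (n(s, A) = -9*A*s - 1 = -1 - 9*A*s)
n(13, 6) + u*32 = (-1 - 9*6*13) + 20*32 = (-1 - 702) + 640 = -703 + 640 = -63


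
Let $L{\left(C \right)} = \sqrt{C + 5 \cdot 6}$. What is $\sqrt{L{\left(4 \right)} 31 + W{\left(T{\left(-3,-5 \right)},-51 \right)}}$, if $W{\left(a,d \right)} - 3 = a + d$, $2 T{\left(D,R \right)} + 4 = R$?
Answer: $\frac{\sqrt{-210 + 124 \sqrt{34}}}{2} \approx 11.325$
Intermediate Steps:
$T{\left(D,R \right)} = -2 + \frac{R}{2}$
$L{\left(C \right)} = \sqrt{30 + C}$ ($L{\left(C \right)} = \sqrt{C + 30} = \sqrt{30 + C}$)
$W{\left(a,d \right)} = 3 + a + d$ ($W{\left(a,d \right)} = 3 + \left(a + d\right) = 3 + a + d$)
$\sqrt{L{\left(4 \right)} 31 + W{\left(T{\left(-3,-5 \right)},-51 \right)}} = \sqrt{\sqrt{30 + 4} \cdot 31 + \left(3 + \left(-2 + \frac{1}{2} \left(-5\right)\right) - 51\right)} = \sqrt{\sqrt{34} \cdot 31 - \frac{105}{2}} = \sqrt{31 \sqrt{34} - \frac{105}{2}} = \sqrt{- \frac{105}{2} + 31 \sqrt{34}}$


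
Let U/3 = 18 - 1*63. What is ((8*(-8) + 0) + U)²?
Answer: 39601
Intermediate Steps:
U = -135 (U = 3*(18 - 1*63) = 3*(18 - 63) = 3*(-45) = -135)
((8*(-8) + 0) + U)² = ((8*(-8) + 0) - 135)² = ((-64 + 0) - 135)² = (-64 - 135)² = (-199)² = 39601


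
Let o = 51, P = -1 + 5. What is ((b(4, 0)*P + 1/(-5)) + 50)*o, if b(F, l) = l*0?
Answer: 12699/5 ≈ 2539.8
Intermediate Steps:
P = 4
b(F, l) = 0
((b(4, 0)*P + 1/(-5)) + 50)*o = ((0*4 + 1/(-5)) + 50)*51 = ((0 - ⅕) + 50)*51 = (-⅕ + 50)*51 = (249/5)*51 = 12699/5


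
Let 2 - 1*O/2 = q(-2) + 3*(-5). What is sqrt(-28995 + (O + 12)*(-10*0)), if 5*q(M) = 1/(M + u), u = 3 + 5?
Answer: I*sqrt(28995) ≈ 170.28*I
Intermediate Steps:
u = 8
q(M) = 1/(5*(8 + M)) (q(M) = 1/(5*(M + 8)) = 1/(5*(8 + M)))
O = 509/15 (O = 4 - 2*(1/(5*(8 - 2)) + 3*(-5)) = 4 - 2*((1/5)/6 - 15) = 4 - 2*((1/5)*(1/6) - 15) = 4 - 2*(1/30 - 15) = 4 - 2*(-449/30) = 4 + 449/15 = 509/15 ≈ 33.933)
sqrt(-28995 + (O + 12)*(-10*0)) = sqrt(-28995 + (509/15 + 12)*(-10*0)) = sqrt(-28995 + (689/15)*0) = sqrt(-28995 + 0) = sqrt(-28995) = I*sqrt(28995)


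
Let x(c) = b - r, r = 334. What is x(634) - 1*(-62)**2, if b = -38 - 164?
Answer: -4380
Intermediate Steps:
b = -202
x(c) = -536 (x(c) = -202 - 1*334 = -202 - 334 = -536)
x(634) - 1*(-62)**2 = -536 - 1*(-62)**2 = -536 - 1*3844 = -536 - 3844 = -4380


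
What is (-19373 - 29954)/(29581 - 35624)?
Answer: 49327/6043 ≈ 8.1627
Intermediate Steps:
(-19373 - 29954)/(29581 - 35624) = -49327/(-6043) = -49327*(-1/6043) = 49327/6043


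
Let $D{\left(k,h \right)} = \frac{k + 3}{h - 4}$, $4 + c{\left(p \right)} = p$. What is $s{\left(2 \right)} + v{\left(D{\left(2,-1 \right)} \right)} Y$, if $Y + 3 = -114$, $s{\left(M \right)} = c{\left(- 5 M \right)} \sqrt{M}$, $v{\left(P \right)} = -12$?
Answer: $1404 - 14 \sqrt{2} \approx 1384.2$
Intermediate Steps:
$c{\left(p \right)} = -4 + p$
$D{\left(k,h \right)} = \frac{3 + k}{-4 + h}$
$s{\left(M \right)} = \sqrt{M} \left(-4 - 5 M\right)$ ($s{\left(M \right)} = \left(-4 - 5 M\right) \sqrt{M} = \sqrt{M} \left(-4 - 5 M\right)$)
$Y = -117$ ($Y = -3 - 114 = -117$)
$s{\left(2 \right)} + v{\left(D{\left(2,-1 \right)} \right)} Y = \sqrt{2} \left(-4 - 10\right) - -1404 = \sqrt{2} \left(-4 - 10\right) + 1404 = \sqrt{2} \left(-14\right) + 1404 = - 14 \sqrt{2} + 1404 = 1404 - 14 \sqrt{2}$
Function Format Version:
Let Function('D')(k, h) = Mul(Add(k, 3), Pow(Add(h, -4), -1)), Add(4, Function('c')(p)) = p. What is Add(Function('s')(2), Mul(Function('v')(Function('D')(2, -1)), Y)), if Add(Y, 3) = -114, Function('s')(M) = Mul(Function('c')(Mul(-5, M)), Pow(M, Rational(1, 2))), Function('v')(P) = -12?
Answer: Add(1404, Mul(-14, Pow(2, Rational(1, 2)))) ≈ 1384.2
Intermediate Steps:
Function('c')(p) = Add(-4, p)
Function('D')(k, h) = Mul(Pow(Add(-4, h), -1), Add(3, k)) (Function('D')(k, h) = Mul(Add(3, k), Pow(Add(-4, h), -1)) = Mul(Pow(Add(-4, h), -1), Add(3, k)))
Function('s')(M) = Mul(Pow(M, Rational(1, 2)), Add(-4, Mul(-5, M))) (Function('s')(M) = Mul(Add(-4, Mul(-5, M)), Pow(M, Rational(1, 2))) = Mul(Pow(M, Rational(1, 2)), Add(-4, Mul(-5, M))))
Y = -117 (Y = Add(-3, -114) = -117)
Add(Function('s')(2), Mul(Function('v')(Function('D')(2, -1)), Y)) = Add(Mul(Pow(2, Rational(1, 2)), Add(-4, Mul(-5, 2))), Mul(-12, -117)) = Add(Mul(Pow(2, Rational(1, 2)), Add(-4, -10)), 1404) = Add(Mul(Pow(2, Rational(1, 2)), -14), 1404) = Add(Mul(-14, Pow(2, Rational(1, 2))), 1404) = Add(1404, Mul(-14, Pow(2, Rational(1, 2))))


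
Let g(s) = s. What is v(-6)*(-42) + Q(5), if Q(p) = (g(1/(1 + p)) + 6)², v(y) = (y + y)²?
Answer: -216359/36 ≈ -6010.0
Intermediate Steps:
v(y) = 4*y² (v(y) = (2*y)² = 4*y²)
Q(p) = (6 + 1/(1 + p))² (Q(p) = (1/(1 + p) + 6)² = (6 + 1/(1 + p))²)
v(-6)*(-42) + Q(5) = (4*(-6)²)*(-42) + (7 + 6*5)²/(1 + 5)² = (4*36)*(-42) + (7 + 30)²/6² = 144*(-42) + (1/36)*37² = -6048 + (1/36)*1369 = -6048 + 1369/36 = -216359/36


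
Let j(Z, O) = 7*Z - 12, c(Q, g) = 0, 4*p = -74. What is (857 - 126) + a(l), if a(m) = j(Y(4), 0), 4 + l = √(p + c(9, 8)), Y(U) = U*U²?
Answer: 1167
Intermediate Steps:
p = -37/2 (p = (¼)*(-74) = -37/2 ≈ -18.500)
Y(U) = U³
l = -4 + I*√74/2 (l = -4 + √(-37/2 + 0) = -4 + √(-37/2) = -4 + I*√74/2 ≈ -4.0 + 4.3012*I)
j(Z, O) = -12 + 7*Z
a(m) = 436 (a(m) = -12 + 7*4³ = -12 + 7*64 = -12 + 448 = 436)
(857 - 126) + a(l) = (857 - 126) + 436 = 731 + 436 = 1167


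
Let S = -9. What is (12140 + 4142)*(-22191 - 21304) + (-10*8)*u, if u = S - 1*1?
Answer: -708184790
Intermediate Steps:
u = -10 (u = -9 - 1*1 = -9 - 1 = -10)
(12140 + 4142)*(-22191 - 21304) + (-10*8)*u = (12140 + 4142)*(-22191 - 21304) - 10*8*(-10) = 16282*(-43495) - 80*(-10) = -708185590 + 800 = -708184790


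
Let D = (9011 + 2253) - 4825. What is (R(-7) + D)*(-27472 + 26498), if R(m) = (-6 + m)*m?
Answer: -6360220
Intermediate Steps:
R(m) = m*(-6 + m)
D = 6439 (D = 11264 - 4825 = 6439)
(R(-7) + D)*(-27472 + 26498) = (-7*(-6 - 7) + 6439)*(-27472 + 26498) = (-7*(-13) + 6439)*(-974) = (91 + 6439)*(-974) = 6530*(-974) = -6360220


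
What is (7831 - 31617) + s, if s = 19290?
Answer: -4496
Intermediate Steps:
(7831 - 31617) + s = (7831 - 31617) + 19290 = -23786 + 19290 = -4496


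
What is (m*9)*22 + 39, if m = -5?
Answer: -951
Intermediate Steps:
(m*9)*22 + 39 = -5*9*22 + 39 = -45*22 + 39 = -990 + 39 = -951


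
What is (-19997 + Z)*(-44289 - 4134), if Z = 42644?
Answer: -1096635681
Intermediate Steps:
(-19997 + Z)*(-44289 - 4134) = (-19997 + 42644)*(-44289 - 4134) = 22647*(-48423) = -1096635681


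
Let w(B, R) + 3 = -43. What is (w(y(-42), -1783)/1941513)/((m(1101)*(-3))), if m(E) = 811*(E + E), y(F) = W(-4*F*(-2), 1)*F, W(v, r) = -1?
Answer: 23/5200794943029 ≈ 4.4224e-12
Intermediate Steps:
y(F) = -F
w(B, R) = -46 (w(B, R) = -3 - 43 = -46)
m(E) = 1622*E (m(E) = 811*(2*E) = 1622*E)
(w(y(-42), -1783)/1941513)/((m(1101)*(-3))) = (-46/1941513)/(((1622*1101)*(-3))) = (-46*1/1941513)/((1785822*(-3))) = -46/1941513/(-5357466) = -46/1941513*(-1/5357466) = 23/5200794943029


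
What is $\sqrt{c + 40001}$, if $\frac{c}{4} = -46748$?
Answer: $i \sqrt{146991} \approx 383.39 i$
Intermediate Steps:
$c = -186992$ ($c = 4 \left(-46748\right) = -186992$)
$\sqrt{c + 40001} = \sqrt{-186992 + 40001} = \sqrt{-146991} = i \sqrt{146991}$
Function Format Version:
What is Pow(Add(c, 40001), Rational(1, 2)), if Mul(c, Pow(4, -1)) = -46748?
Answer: Mul(I, Pow(146991, Rational(1, 2))) ≈ Mul(383.39, I)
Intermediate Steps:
c = -186992 (c = Mul(4, -46748) = -186992)
Pow(Add(c, 40001), Rational(1, 2)) = Pow(Add(-186992, 40001), Rational(1, 2)) = Pow(-146991, Rational(1, 2)) = Mul(I, Pow(146991, Rational(1, 2)))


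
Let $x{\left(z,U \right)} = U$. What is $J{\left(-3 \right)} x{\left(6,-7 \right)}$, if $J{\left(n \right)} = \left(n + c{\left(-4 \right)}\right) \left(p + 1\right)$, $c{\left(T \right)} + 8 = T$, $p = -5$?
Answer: $-420$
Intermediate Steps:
$c{\left(T \right)} = -8 + T$
$J{\left(n \right)} = 48 - 4 n$ ($J{\left(n \right)} = \left(n - 12\right) \left(-5 + 1\right) = \left(n - 12\right) \left(-4\right) = \left(-12 + n\right) \left(-4\right) = 48 - 4 n$)
$J{\left(-3 \right)} x{\left(6,-7 \right)} = \left(48 - -12\right) \left(-7\right) = \left(48 + 12\right) \left(-7\right) = 60 \left(-7\right) = -420$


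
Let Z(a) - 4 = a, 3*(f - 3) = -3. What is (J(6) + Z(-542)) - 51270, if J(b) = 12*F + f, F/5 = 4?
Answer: -51566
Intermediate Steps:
F = 20 (F = 5*4 = 20)
f = 2 (f = 3 + (1/3)*(-3) = 3 - 1 = 2)
Z(a) = 4 + a
J(b) = 242 (J(b) = 12*20 + 2 = 240 + 2 = 242)
(J(6) + Z(-542)) - 51270 = (242 + (4 - 542)) - 51270 = (242 - 538) - 51270 = -296 - 51270 = -51566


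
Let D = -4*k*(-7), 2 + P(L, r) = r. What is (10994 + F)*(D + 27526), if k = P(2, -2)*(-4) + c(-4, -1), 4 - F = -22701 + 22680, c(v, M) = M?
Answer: 307936974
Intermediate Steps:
F = 25 (F = 4 - (-22701 + 22680) = 4 - 1*(-21) = 4 + 21 = 25)
P(L, r) = -2 + r
k = 15 (k = (-2 - 2)*(-4) - 1 = -4*(-4) - 1 = 16 - 1 = 15)
D = 420 (D = -4*15*(-7) = -60*(-7) = 420)
(10994 + F)*(D + 27526) = (10994 + 25)*(420 + 27526) = 11019*27946 = 307936974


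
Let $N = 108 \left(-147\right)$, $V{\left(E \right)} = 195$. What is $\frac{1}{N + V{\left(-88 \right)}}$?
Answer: $- \frac{1}{15681} \approx -6.3771 \cdot 10^{-5}$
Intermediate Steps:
$N = -15876$
$\frac{1}{N + V{\left(-88 \right)}} = \frac{1}{-15876 + 195} = \frac{1}{-15681} = - \frac{1}{15681}$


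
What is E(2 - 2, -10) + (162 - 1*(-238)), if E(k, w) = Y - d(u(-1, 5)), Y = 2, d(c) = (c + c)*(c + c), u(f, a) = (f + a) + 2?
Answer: 258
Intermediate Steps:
u(f, a) = 2 + a + f (u(f, a) = (a + f) + 2 = 2 + a + f)
d(c) = 4*c² (d(c) = (2*c)*(2*c) = 4*c²)
E(k, w) = -142 (E(k, w) = 2 - 4*(2 + 5 - 1)² = 2 - 4*6² = 2 - 4*36 = 2 - 1*144 = 2 - 144 = -142)
E(2 - 2, -10) + (162 - 1*(-238)) = -142 + (162 - 1*(-238)) = -142 + (162 + 238) = -142 + 400 = 258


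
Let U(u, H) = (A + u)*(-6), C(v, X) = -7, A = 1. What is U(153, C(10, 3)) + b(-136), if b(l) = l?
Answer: -1060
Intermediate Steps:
U(u, H) = -6 - 6*u (U(u, H) = (1 + u)*(-6) = -6 - 6*u)
U(153, C(10, 3)) + b(-136) = (-6 - 6*153) - 136 = (-6 - 918) - 136 = -924 - 136 = -1060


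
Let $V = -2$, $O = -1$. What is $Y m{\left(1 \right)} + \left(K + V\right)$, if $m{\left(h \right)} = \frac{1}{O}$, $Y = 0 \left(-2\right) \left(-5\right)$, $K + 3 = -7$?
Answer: $-12$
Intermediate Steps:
$K = -10$ ($K = -3 - 7 = -10$)
$Y = 0$ ($Y = 0 \left(-5\right) = 0$)
$m{\left(h \right)} = -1$ ($m{\left(h \right)} = \frac{1}{-1} = -1$)
$Y m{\left(1 \right)} + \left(K + V\right) = 0 \left(-1\right) - 12 = 0 - 12 = -12$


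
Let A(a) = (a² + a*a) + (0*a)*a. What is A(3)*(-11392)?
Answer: -205056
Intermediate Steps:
A(a) = 2*a² (A(a) = (a² + a²) + 0*a = 2*a² + 0 = 2*a²)
A(3)*(-11392) = (2*3²)*(-11392) = (2*9)*(-11392) = 18*(-11392) = -205056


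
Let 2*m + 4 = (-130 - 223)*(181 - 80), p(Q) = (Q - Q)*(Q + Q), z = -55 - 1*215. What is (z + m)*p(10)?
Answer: 0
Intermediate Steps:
z = -270 (z = -55 - 215 = -270)
p(Q) = 0 (p(Q) = 0*(2*Q) = 0)
m = -35657/2 (m = -2 + ((-130 - 223)*(181 - 80))/2 = -2 + (-353*101)/2 = -2 + (½)*(-35653) = -2 - 35653/2 = -35657/2 ≈ -17829.)
(z + m)*p(10) = (-270 - 35657/2)*0 = -36197/2*0 = 0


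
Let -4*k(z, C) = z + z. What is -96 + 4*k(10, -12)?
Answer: -116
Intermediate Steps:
k(z, C) = -z/2 (k(z, C) = -(z + z)/4 = -z/2)
-96 + 4*k(10, -12) = -96 + 4*(-½*10) = -96 + 4*(-5) = -96 - 20 = -116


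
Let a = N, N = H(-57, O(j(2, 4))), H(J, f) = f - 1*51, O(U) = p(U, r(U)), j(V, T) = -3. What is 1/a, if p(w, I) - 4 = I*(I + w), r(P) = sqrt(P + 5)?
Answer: -5/223 + sqrt(2)/669 ≈ -0.020308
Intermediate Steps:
r(P) = sqrt(5 + P)
p(w, I) = 4 + I*(I + w)
O(U) = 9 + U + U*sqrt(5 + U) (O(U) = 4 + (sqrt(5 + U))**2 + sqrt(5 + U)*U = 4 + (5 + U) + U*sqrt(5 + U) = 9 + U + U*sqrt(5 + U))
H(J, f) = -51 + f (H(J, f) = f - 51 = -51 + f)
N = -45 - 3*sqrt(2) (N = -51 + (9 - 3 - 3*sqrt(5 - 3)) = -51 + (9 - 3 - 3*sqrt(2)) = -51 + (6 - 3*sqrt(2)) = -45 - 3*sqrt(2) ≈ -49.243)
a = -45 - 3*sqrt(2) ≈ -49.243
1/a = 1/(-45 - 3*sqrt(2))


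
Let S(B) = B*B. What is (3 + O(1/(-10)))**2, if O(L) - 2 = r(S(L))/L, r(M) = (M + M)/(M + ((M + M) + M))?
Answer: 0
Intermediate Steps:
S(B) = B**2
r(M) = 1/2 (r(M) = (2*M)/(M + (2*M + M)) = (2*M)/(M + 3*M) = (2*M)/((4*M)) = (2*M)*(1/(4*M)) = 1/2)
O(L) = 2 + 1/(2*L)
(3 + O(1/(-10)))**2 = (3 + (2 + 1/(2*(1/(-10)))))**2 = (3 + (2 + 1/(2*(-1/10))))**2 = (3 + (2 + (1/2)*(-10)))**2 = (3 + (2 - 5))**2 = (3 - 3)**2 = 0**2 = 0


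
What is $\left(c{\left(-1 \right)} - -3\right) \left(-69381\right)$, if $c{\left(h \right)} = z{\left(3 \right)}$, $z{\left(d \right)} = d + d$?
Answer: $-624429$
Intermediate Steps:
$z{\left(d \right)} = 2 d$
$c{\left(h \right)} = 6$ ($c{\left(h \right)} = 2 \cdot 3 = 6$)
$\left(c{\left(-1 \right)} - -3\right) \left(-69381\right) = \left(6 - -3\right) \left(-69381\right) = \left(6 + 3\right) \left(-69381\right) = 9 \left(-69381\right) = -624429$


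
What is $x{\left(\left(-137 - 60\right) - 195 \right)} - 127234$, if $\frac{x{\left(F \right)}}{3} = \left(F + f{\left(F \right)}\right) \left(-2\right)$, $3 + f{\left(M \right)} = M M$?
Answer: $-1046848$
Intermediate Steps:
$f{\left(M \right)} = -3 + M^{2}$ ($f{\left(M \right)} = -3 + M M = -3 + M^{2}$)
$x{\left(F \right)} = 18 - 6 F - 6 F^{2}$ ($x{\left(F \right)} = 3 \left(F + \left(-3 + F^{2}\right)\right) \left(-2\right) = 3 \left(-3 + F + F^{2}\right) \left(-2\right) = 3 \left(6 - 2 F - 2 F^{2}\right) = 18 - 6 F - 6 F^{2}$)
$x{\left(\left(-137 - 60\right) - 195 \right)} - 127234 = \left(18 - 6 \left(\left(-137 - 60\right) - 195\right) - 6 \left(\left(-137 - 60\right) - 195\right)^{2}\right) - 127234 = \left(18 - 6 \left(-197 - 195\right) - 6 \left(-197 - 195\right)^{2}\right) - 127234 = \left(18 - -2352 - 6 \left(-392\right)^{2}\right) - 127234 = \left(18 + 2352 - 921984\right) - 127234 = -919614 - 127234 = -1046848$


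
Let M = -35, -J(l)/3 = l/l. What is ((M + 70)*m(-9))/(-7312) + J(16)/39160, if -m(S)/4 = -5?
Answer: -1714621/17896120 ≈ -0.095810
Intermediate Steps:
J(l) = -3 (J(l) = -3*l/l = -3*1 = -3)
m(S) = 20 (m(S) = -4*(-5) = 20)
((M + 70)*m(-9))/(-7312) + J(16)/39160 = ((-35 + 70)*20)/(-7312) - 3/39160 = (35*20)*(-1/7312) - 3*1/39160 = 700*(-1/7312) - 3/39160 = -175/1828 - 3/39160 = -1714621/17896120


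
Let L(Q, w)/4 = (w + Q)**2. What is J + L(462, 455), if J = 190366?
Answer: 3553922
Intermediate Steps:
L(Q, w) = 4*(Q + w)**2 (L(Q, w) = 4*(w + Q)**2 = 4*(Q + w)**2)
J + L(462, 455) = 190366 + 4*(462 + 455)**2 = 190366 + 4*917**2 = 190366 + 4*840889 = 190366 + 3363556 = 3553922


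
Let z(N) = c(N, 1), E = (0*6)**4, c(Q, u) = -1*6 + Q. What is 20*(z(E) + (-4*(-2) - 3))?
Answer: -20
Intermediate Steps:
c(Q, u) = -6 + Q
E = 0 (E = 0**4 = 0)
z(N) = -6 + N
20*(z(E) + (-4*(-2) - 3)) = 20*((-6 + 0) + (-4*(-2) - 3)) = 20*(-6 + (8 - 3)) = 20*(-6 + 5) = 20*(-1) = -20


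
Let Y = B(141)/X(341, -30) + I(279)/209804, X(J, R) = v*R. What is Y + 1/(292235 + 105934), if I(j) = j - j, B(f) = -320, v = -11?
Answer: -4247125/4379859 ≈ -0.96969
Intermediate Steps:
X(J, R) = -11*R
I(j) = 0
Y = -32/33 (Y = -320/((-11*(-30))) + 0/209804 = -320/330 + 0*(1/209804) = -320*1/330 + 0 = -32/33 + 0 = -32/33 ≈ -0.96970)
Y + 1/(292235 + 105934) = -32/33 + 1/(292235 + 105934) = -32/33 + 1/398169 = -4247125/4379859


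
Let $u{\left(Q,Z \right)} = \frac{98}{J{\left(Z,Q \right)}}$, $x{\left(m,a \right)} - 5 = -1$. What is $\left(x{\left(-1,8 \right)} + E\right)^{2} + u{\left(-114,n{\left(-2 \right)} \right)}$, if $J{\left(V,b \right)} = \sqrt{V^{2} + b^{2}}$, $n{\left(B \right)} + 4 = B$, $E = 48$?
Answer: $2704 + \frac{49 \sqrt{362}}{1086} \approx 2704.9$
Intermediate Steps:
$x{\left(m,a \right)} = 4$ ($x{\left(m,a \right)} = 5 - 1 = 4$)
$n{\left(B \right)} = -4 + B$
$u{\left(Q,Z \right)} = \frac{98}{\sqrt{Q^{2} + Z^{2}}}$ ($u{\left(Q,Z \right)} = \frac{98}{\sqrt{Z^{2} + Q^{2}}} = \frac{98}{\sqrt{Q^{2} + Z^{2}}}$)
$\left(x{\left(-1,8 \right)} + E\right)^{2} + u{\left(-114,n{\left(-2 \right)} \right)} = \left(4 + 48\right)^{2} + \frac{98}{\sqrt{\left(-114\right)^{2} + \left(-4 - 2\right)^{2}}} = 52^{2} + \frac{98}{\sqrt{12996 + \left(-6\right)^{2}}} = 2704 + \frac{98}{\sqrt{12996 + 36}} = 2704 + \frac{98}{6 \sqrt{362}} = 2704 + 98 \frac{\sqrt{362}}{2172} = 2704 + \frac{49 \sqrt{362}}{1086}$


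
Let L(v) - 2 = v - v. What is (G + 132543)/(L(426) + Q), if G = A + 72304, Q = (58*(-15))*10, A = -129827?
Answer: -37510/4349 ≈ -8.6250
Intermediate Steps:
Q = -8700 (Q = -870*10 = -8700)
G = -57523 (G = -129827 + 72304 = -57523)
L(v) = 2 (L(v) = 2 + (v - v) = 2 + 0 = 2)
(G + 132543)/(L(426) + Q) = (-57523 + 132543)/(2 - 8700) = 75020/(-8698) = 75020*(-1/8698) = -37510/4349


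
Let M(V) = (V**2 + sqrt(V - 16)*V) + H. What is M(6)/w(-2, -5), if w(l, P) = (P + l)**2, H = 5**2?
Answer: 61/49 + 6*I*sqrt(10)/49 ≈ 1.2449 + 0.38722*I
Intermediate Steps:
H = 25
M(V) = 25 + V**2 + V*sqrt(-16 + V) (M(V) = (V**2 + sqrt(V - 16)*V) + 25 = (V**2 + sqrt(-16 + V)*V) + 25 = (V**2 + V*sqrt(-16 + V)) + 25 = 25 + V**2 + V*sqrt(-16 + V))
M(6)/w(-2, -5) = (25 + 6**2 + 6*sqrt(-16 + 6))/((-5 - 2)**2) = (25 + 36 + 6*sqrt(-10))/((-7)**2) = (25 + 36 + 6*(I*sqrt(10)))/49 = (25 + 36 + 6*I*sqrt(10))*(1/49) = (61 + 6*I*sqrt(10))*(1/49) = 61/49 + 6*I*sqrt(10)/49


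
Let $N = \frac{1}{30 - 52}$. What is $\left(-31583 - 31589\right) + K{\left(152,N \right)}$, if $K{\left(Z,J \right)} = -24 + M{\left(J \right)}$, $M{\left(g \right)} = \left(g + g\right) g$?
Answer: $- \frac{15293431}{242} \approx -63196.0$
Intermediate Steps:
$N = - \frac{1}{22}$ ($N = \frac{1}{-22} = - \frac{1}{22} \approx -0.045455$)
$M{\left(g \right)} = 2 g^{2}$ ($M{\left(g \right)} = 2 g g = 2 g^{2}$)
$K{\left(Z,J \right)} = -24 + 2 J^{2}$
$\left(-31583 - 31589\right) + K{\left(152,N \right)} = \left(-31583 - 31589\right) - \left(24 - 2 \left(- \frac{1}{22}\right)^{2}\right) = -63172 + \left(-24 + 2 \cdot \frac{1}{484}\right) = -63172 + \left(-24 + \frac{1}{242}\right) = -63172 - \frac{5807}{242} = - \frac{15293431}{242}$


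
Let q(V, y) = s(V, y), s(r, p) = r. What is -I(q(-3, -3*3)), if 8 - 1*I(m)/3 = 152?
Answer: 432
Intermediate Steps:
q(V, y) = V
I(m) = -432 (I(m) = 24 - 3*152 = 24 - 456 = -432)
-I(q(-3, -3*3)) = -1*(-432) = 432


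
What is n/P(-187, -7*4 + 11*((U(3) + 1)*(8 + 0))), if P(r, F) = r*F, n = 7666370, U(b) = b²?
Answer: -3833185/79662 ≈ -48.118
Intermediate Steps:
P(r, F) = F*r
n/P(-187, -7*4 + 11*((U(3) + 1)*(8 + 0))) = 7666370/(((-7*4 + 11*((3² + 1)*(8 + 0)))*(-187))) = 7666370/(((-28 + 11*((9 + 1)*8))*(-187))) = 7666370/(((-28 + 11*(10*8))*(-187))) = 7666370/(((-28 + 11*80)*(-187))) = 7666370/(((-28 + 880)*(-187))) = 7666370/((852*(-187))) = 7666370/(-159324) = 7666370*(-1/159324) = -3833185/79662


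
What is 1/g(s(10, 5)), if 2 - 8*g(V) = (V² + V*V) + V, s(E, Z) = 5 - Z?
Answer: 4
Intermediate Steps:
g(V) = ¼ - V²/4 - V/8 (g(V) = ¼ - ((V² + V*V) + V)/8 = ¼ - ((V² + V²) + V)/8 = ¼ - (2*V² + V)/8 = ¼ - (V + 2*V²)/8 = ¼ + (-V²/4 - V/8) = ¼ - V²/4 - V/8)
1/g(s(10, 5)) = 1/(¼ - (5 - 1*5)²/4 - (5 - 1*5)/8) = 1/(¼ - (5 - 5)²/4 - (5 - 5)/8) = 1/(¼ - ¼*0² - ⅛*0) = 1/(¼ - ¼*0 + 0) = 1/(¼ + 0 + 0) = 1/(¼) = 4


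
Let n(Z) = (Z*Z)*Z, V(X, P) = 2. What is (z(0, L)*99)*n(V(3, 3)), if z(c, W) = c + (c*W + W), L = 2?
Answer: 1584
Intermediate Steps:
n(Z) = Z³ (n(Z) = Z²*Z = Z³)
z(c, W) = W + c + W*c (z(c, W) = c + (W*c + W) = c + (W + W*c) = W + c + W*c)
(z(0, L)*99)*n(V(3, 3)) = ((2 + 0 + 2*0)*99)*2³ = ((2 + 0 + 0)*99)*8 = (2*99)*8 = 198*8 = 1584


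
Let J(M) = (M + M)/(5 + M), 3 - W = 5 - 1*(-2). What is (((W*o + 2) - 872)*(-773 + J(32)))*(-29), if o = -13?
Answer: -676954714/37 ≈ -1.8296e+7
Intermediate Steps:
W = -4 (W = 3 - (5 - 1*(-2)) = 3 - (5 + 2) = 3 - 1*7 = 3 - 7 = -4)
J(M) = 2*M/(5 + M) (J(M) = (2*M)/(5 + M) = 2*M/(5 + M))
(((W*o + 2) - 872)*(-773 + J(32)))*(-29) = (((-4*(-13) + 2) - 872)*(-773 + 2*32/(5 + 32)))*(-29) = (((52 + 2) - 872)*(-773 + 2*32/37))*(-29) = ((54 - 872)*(-773 + 2*32*(1/37)))*(-29) = -818*(-773 + 64/37)*(-29) = -818*(-28537/37)*(-29) = (23343266/37)*(-29) = -676954714/37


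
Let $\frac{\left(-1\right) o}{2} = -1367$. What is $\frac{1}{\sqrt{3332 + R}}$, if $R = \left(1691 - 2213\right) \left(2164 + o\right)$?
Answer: $- \frac{i \sqrt{159589}}{638356} \approx - 0.0006258 i$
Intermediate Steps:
$o = 2734$ ($o = \left(-2\right) \left(-1367\right) = 2734$)
$R = -2556756$ ($R = \left(1691 - 2213\right) \left(2164 + 2734\right) = \left(-522\right) 4898 = -2556756$)
$\frac{1}{\sqrt{3332 + R}} = \frac{1}{\sqrt{3332 - 2556756}} = \frac{1}{\sqrt{-2553424}} = \frac{1}{4 i \sqrt{159589}} = - \frac{i \sqrt{159589}}{638356}$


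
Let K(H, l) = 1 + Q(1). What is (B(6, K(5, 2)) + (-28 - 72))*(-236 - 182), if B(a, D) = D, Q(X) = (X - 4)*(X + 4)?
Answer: 47652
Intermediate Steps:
Q(X) = (-4 + X)*(4 + X)
K(H, l) = -14 (K(H, l) = 1 + (-16 + 1²) = 1 + (-16 + 1) = 1 - 15 = -14)
(B(6, K(5, 2)) + (-28 - 72))*(-236 - 182) = (-14 + (-28 - 72))*(-236 - 182) = (-14 - 100)*(-418) = -114*(-418) = 47652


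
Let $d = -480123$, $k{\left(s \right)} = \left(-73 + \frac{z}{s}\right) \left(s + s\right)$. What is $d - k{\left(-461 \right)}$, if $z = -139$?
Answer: $-547151$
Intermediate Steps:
$k{\left(s \right)} = 2 s \left(-73 - \frac{139}{s}\right)$ ($k{\left(s \right)} = \left(-73 - \frac{139}{s}\right) \left(s + s\right) = \left(-73 - \frac{139}{s}\right) 2 s = 2 s \left(-73 - \frac{139}{s}\right)$)
$d - k{\left(-461 \right)} = -480123 - \left(-278 - -67306\right) = -480123 - \left(-278 + 67306\right) = -480123 - 67028 = -547151$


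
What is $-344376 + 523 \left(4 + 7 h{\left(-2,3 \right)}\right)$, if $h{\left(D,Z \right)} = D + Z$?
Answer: $-338623$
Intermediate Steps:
$-344376 + 523 \left(4 + 7 h{\left(-2,3 \right)}\right) = -344376 + 523 \left(4 + 7 \left(-2 + 3\right)\right) = -344376 + 523 \left(4 + 7 \cdot 1\right) = -344376 + 523 \left(4 + 7\right) = -344376 + 523 \cdot 11 = -344376 + 5753 = -338623$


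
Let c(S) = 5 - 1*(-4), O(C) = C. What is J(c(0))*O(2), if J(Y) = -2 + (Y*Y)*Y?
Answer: 1454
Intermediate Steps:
c(S) = 9 (c(S) = 5 + 4 = 9)
J(Y) = -2 + Y**3 (J(Y) = -2 + Y**2*Y = -2 + Y**3)
J(c(0))*O(2) = (-2 + 9**3)*2 = (-2 + 729)*2 = 727*2 = 1454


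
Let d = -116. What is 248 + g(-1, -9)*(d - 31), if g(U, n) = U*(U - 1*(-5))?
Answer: 836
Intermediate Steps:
g(U, n) = U*(5 + U) (g(U, n) = U*(U + 5) = U*(5 + U))
248 + g(-1, -9)*(d - 31) = 248 + (-(5 - 1))*(-116 - 31) = 248 - 1*4*(-147) = 248 - 4*(-147) = 248 + 588 = 836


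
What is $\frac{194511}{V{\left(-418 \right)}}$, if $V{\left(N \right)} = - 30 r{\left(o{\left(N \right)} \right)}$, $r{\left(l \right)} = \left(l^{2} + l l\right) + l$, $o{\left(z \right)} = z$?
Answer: $- \frac{64837}{3490300} \approx -0.018576$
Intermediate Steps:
$r{\left(l \right)} = l + 2 l^{2}$ ($r{\left(l \right)} = \left(l^{2} + l^{2}\right) + l = 2 l^{2} + l = l + 2 l^{2}$)
$V{\left(N \right)} = - 30 N \left(1 + 2 N\right)$
$\frac{194511}{V{\left(-418 \right)}} = \frac{194511}{\left(-30\right) \left(-418\right) \left(1 + 2 \left(-418\right)\right)} = \frac{194511}{\left(-30\right) \left(-418\right) \left(1 - 836\right)} = \frac{194511}{\left(-30\right) \left(-418\right) \left(-835\right)} = \frac{194511}{-10470900} = 194511 \left(- \frac{1}{10470900}\right) = - \frac{64837}{3490300}$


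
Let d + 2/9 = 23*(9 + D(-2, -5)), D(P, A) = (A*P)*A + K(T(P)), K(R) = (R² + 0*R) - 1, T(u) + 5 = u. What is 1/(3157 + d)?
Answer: 9/29860 ≈ 0.00030141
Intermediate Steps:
T(u) = -5 + u
K(R) = -1 + R² (K(R) = (R² + 0) - 1 = R² - 1 = -1 + R²)
D(P, A) = -1 + (-5 + P)² + P*A² (D(P, A) = (A*P)*A + (-1 + (-5 + P)²) = P*A² + (-1 + (-5 + P)²) = -1 + (-5 + P)² + P*A²)
d = 1447/9 (d = -2/9 + 23*(9 + (-1 + (-5 - 2)² - 2*(-5)²)) = -2/9 + 23*(9 + (-1 + (-7)² - 2*25)) = -2/9 + 23*(9 + (-1 + 49 - 50)) = -2/9 + 23*(9 - 2) = -2/9 + 23*7 = -2/9 + 161 = 1447/9 ≈ 160.78)
1/(3157 + d) = 1/(3157 + 1447/9) = 1/(29860/9) = 9/29860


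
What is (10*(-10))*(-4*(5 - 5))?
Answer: 0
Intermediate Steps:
(10*(-10))*(-4*(5 - 5)) = -(-400)*0 = -100*0 = 0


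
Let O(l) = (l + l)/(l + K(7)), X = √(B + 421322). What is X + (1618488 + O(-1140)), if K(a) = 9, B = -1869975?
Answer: 610170736/377 + I*√1448653 ≈ 1.6185e+6 + 1203.6*I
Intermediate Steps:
X = I*√1448653 (X = √(-1869975 + 421322) = √(-1448653) = I*√1448653 ≈ 1203.6*I)
O(l) = 2*l/(9 + l) (O(l) = (l + l)/(l + 9) = (2*l)/(9 + l) = 2*l/(9 + l))
X + (1618488 + O(-1140)) = I*√1448653 + (1618488 + 2*(-1140)/(9 - 1140)) = I*√1448653 + (1618488 + 2*(-1140)/(-1131)) = I*√1448653 + (1618488 + 2*(-1140)*(-1/1131)) = I*√1448653 + (1618488 + 760/377) = I*√1448653 + 610170736/377 = 610170736/377 + I*√1448653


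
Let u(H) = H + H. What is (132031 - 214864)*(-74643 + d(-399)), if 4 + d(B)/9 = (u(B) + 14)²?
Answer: -452038318425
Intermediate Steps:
u(H) = 2*H
d(B) = -36 + 9*(14 + 2*B)² (d(B) = -36 + 9*(2*B + 14)² = -36 + 9*(14 + 2*B)²)
(132031 - 214864)*(-74643 + d(-399)) = (132031 - 214864)*(-74643 + (-36 + 36*(7 - 399)²)) = -82833*(-74643 + (-36 + 36*(-392)²)) = -82833*(-74643 + (-36 + 36*153664)) = -82833*(-74643 + (-36 + 5531904)) = -82833*(-74643 + 5531868) = -82833*5457225 = -452038318425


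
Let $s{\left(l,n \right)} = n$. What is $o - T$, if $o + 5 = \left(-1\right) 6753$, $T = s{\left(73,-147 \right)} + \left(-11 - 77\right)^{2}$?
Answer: $-14355$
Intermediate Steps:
$T = 7597$ ($T = -147 + \left(-11 - 77\right)^{2} = -147 + \left(-88\right)^{2} = -147 + 7744 = 7597$)
$o = -6758$ ($o = -5 - 6753 = -6758$)
$o - T = -6758 - 7597 = -14355$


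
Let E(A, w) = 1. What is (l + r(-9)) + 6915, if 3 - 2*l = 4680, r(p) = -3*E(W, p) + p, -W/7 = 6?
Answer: 9129/2 ≈ 4564.5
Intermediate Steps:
W = -42 (W = -7*6 = -42)
r(p) = -3 + p (r(p) = -3*1 + p = -3 + p)
l = -4677/2 (l = 3/2 - ½*4680 = 3/2 - 2340 = -4677/2 ≈ -2338.5)
(l + r(-9)) + 6915 = (-4677/2 + (-3 - 9)) + 6915 = (-4677/2 - 12) + 6915 = -4701/2 + 6915 = 9129/2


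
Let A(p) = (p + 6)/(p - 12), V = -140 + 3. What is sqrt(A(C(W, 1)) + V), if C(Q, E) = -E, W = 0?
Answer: I*sqrt(23218)/13 ≈ 11.721*I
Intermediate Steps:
V = -137
A(p) = (6 + p)/(-12 + p)
sqrt(A(C(W, 1)) + V) = sqrt((6 - 1*1)/(-12 - 1*1) - 137) = sqrt((6 - 1)/(-12 - 1) - 137) = sqrt(5/(-13) - 137) = sqrt(-1/13*5 - 137) = sqrt(-5/13 - 137) = sqrt(-1786/13) = I*sqrt(23218)/13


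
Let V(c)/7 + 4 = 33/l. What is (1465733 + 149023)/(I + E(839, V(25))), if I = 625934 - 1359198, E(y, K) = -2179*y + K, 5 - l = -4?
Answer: -2422134/3842171 ≈ -0.63041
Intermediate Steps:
l = 9 (l = 5 - 1*(-4) = 5 + 4 = 9)
V(c) = -7/3 (V(c) = -28 + 7*(33/9) = -28 + 7*(33*(⅑)) = -28 + 7*(11/3) = -28 + 77/3 = -7/3)
E(y, K) = K - 2179*y
I = -733264
(1465733 + 149023)/(I + E(839, V(25))) = (1465733 + 149023)/(-733264 + (-7/3 - 2179*839)) = 1614756/(-733264 + (-7/3 - 1828181)) = 1614756/(-733264 - 5484550/3) = 1614756/(-7684342/3) = 1614756*(-3/7684342) = -2422134/3842171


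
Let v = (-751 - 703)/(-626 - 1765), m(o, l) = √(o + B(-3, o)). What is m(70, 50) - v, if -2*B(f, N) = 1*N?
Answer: -1454/2391 + √35 ≈ 5.3080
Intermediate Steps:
B(f, N) = -N/2
m(o, l) = √2*√o/2 (m(o, l) = √(o - o/2) = √(o/2) = √2*√o/2)
v = 1454/2391 (v = -1454/(-2391) = -1454*(-1/2391) = 1454/2391 ≈ 0.60811)
m(70, 50) - v = √2*√70/2 - 1*1454/2391 = √35 - 1454/2391 = -1454/2391 + √35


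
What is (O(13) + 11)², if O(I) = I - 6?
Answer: 324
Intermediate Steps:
O(I) = -6 + I
(O(13) + 11)² = ((-6 + 13) + 11)² = (7 + 11)² = 18² = 324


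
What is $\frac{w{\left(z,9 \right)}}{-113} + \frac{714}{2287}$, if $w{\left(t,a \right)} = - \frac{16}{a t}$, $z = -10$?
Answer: $\frac{3612394}{11629395} \approx 0.31063$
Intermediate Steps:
$w{\left(t,a \right)} = - \frac{16}{a t}$ ($w{\left(t,a \right)} = - 16 \frac{1}{a t} = - \frac{16}{a t}$)
$\frac{w{\left(z,9 \right)}}{-113} + \frac{714}{2287} = \frac{\left(-16\right) \frac{1}{9} \frac{1}{-10}}{-113} + \frac{714}{2287} = \left(-16\right) \frac{1}{9} \left(- \frac{1}{10}\right) \left(- \frac{1}{113}\right) + 714 \cdot \frac{1}{2287} = \frac{8}{45} \left(- \frac{1}{113}\right) + \frac{714}{2287} = - \frac{8}{5085} + \frac{714}{2287} = \frac{3612394}{11629395}$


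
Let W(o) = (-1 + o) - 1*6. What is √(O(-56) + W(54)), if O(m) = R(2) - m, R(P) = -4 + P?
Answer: √101 ≈ 10.050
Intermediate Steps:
O(m) = -2 - m (O(m) = (-4 + 2) - m = -2 - m)
W(o) = -7 + o (W(o) = (-1 + o) - 6 = -7 + o)
√(O(-56) + W(54)) = √((-2 - 1*(-56)) + (-7 + 54)) = √((-2 + 56) + 47) = √(54 + 47) = √101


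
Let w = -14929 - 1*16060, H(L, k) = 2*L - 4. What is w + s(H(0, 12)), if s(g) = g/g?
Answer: -30988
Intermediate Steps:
H(L, k) = -4 + 2*L
w = -30989 (w = -14929 - 16060 = -30989)
s(g) = 1
w + s(H(0, 12)) = -30989 + 1 = -30988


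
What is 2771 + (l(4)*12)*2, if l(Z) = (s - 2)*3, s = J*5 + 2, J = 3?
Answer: 3851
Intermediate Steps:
s = 17 (s = 3*5 + 2 = 15 + 2 = 17)
l(Z) = 45 (l(Z) = (17 - 2)*3 = 15*3 = 45)
2771 + (l(4)*12)*2 = 2771 + (45*12)*2 = 2771 + 540*2 = 2771 + 1080 = 3851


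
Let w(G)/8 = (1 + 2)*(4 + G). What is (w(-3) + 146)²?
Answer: 28900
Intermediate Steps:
w(G) = 96 + 24*G (w(G) = 8*((1 + 2)*(4 + G)) = 8*(3*(4 + G)) = 8*(12 + 3*G) = 96 + 24*G)
(w(-3) + 146)² = ((96 + 24*(-3)) + 146)² = ((96 - 72) + 146)² = (24 + 146)² = 170² = 28900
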